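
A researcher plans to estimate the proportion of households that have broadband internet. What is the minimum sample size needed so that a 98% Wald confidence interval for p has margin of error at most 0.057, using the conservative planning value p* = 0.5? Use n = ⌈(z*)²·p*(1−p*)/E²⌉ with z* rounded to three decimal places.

z* = 2.326 at the 98% level.
p*(1−p*) = 0.50·0.50 = 0.2500.
Required n before rounding: 5.410276 × 0.2500 / 0.057² = 416.303.
Rounding up, n = 417.

n = 417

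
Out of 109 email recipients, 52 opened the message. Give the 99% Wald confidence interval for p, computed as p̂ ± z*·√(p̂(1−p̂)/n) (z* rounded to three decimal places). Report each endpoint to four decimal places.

(0.3538, 0.6003)

The sample proportion is 52/109 = 0.47706.
Standard error of p̂: √(0.249474/109) = √0.002288752 = 0.047841.
The 99% critical value is z* = 2.576.
Margin = 2.576·0.047841 = 0.12324.
Interval: 0.47706 ± 0.12324 → (0.3538, 0.6003).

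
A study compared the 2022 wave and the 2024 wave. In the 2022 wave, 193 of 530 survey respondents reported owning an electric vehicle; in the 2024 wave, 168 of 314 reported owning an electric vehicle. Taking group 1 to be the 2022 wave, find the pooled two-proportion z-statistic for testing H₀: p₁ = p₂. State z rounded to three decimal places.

z = -4.850

Sample proportions: p̂₁ = 193/530 = 0.36415 and p̂₂ = 168/314 = 0.53503.
Pooled p̂ = (193+168)/(530+314) = 361/844 = 0.42773.
SE = √[p̂(1−p̂)(1/n₁+1/n₂)] = √[0.42773·0.57227·(1/530+1/314)] ≈ 0.035233.
z = -0.17088/0.035233 = -4.850.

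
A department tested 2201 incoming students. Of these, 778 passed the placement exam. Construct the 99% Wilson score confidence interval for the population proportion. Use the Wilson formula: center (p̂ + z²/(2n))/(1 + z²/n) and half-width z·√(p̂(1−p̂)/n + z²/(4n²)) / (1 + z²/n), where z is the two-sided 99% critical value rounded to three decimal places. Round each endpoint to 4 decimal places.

(0.3277, 0.3801)

p̂ = 778/2201 = 0.35348; z = 2.576, so z² = 6.635776.
1 + z²/n = 1.003015.
Center = (0.35348 + 0.001507)/1.003015 = 0.35392.
Radicand: p̂(1−p̂)/n + z²/(4n²) = 0.000103830 + 0.000000342 = 0.000104172.
Half-width = z·√(radicand)/denom = 2.576·0.010207/1.003015 = 0.02621.
Interval: 0.35392 ± 0.02621 → (0.3277, 0.3801).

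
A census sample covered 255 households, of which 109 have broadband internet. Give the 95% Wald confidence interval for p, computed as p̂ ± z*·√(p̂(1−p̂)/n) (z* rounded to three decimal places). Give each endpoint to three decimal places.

(0.367, 0.488)

With x = 109 successes in n = 255, p̂ = 0.42745.
Standard error of p̂: √(0.244737/255) = √0.000959752 = 0.030980.
The 95% critical value is z* = 1.960.
Margin of error: 1.960 × 0.030980 = 0.06072.
Interval: 0.42745 ± 0.06072 → (0.367, 0.488).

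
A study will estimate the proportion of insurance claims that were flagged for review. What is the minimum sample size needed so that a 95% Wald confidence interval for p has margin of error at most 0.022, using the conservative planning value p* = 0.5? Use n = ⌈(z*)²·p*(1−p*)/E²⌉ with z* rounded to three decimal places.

n = 1985

For 95% confidence, z* = 1.960.
p*(1−p*) = 0.2500.
(z*)²·p*(1−p*)/E² = 3.841600·0.2500/0.000484 = 1984.298.
Rounding up, n = 1985.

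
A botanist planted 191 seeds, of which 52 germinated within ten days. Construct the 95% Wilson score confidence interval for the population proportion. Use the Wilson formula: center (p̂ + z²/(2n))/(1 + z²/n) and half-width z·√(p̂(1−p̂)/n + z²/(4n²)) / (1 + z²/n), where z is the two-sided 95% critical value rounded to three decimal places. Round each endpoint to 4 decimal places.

p̂ = 52/191 = 0.27225; z = 1.960, so z² = 3.841600.
1 + z²/n = 1.020113.
Adjusted center: (0.27225 + z²/(2n))/1.020113 = 0.27674.
Radicand: p̂(1−p̂)/n + z²/(4n²) = 0.001037333 + 0.000026326 = 0.001063659.
Half-width = 1.960·√0.001063659/1.020113 = 0.06266.
So the interval runs from 0.2141 to 0.3394.

(0.2141, 0.3394)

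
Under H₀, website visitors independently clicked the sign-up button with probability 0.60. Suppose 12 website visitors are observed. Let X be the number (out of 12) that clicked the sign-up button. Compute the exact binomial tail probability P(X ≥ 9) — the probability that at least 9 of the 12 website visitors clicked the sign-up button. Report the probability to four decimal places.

X ~ Binomial(n=12, p=0.60).
P(X ≥ 9) = C(12,9)·0.60^9·0.40^3 + C(12,10)·0.60^10·0.40^2 + C(12,11)·0.60^11·0.40^1 + C(12,12)·0.60^12·0.40^0.
= 0.141894 + 0.063852 + 0.017414 + 0.002177 = 0.2253.

P = 0.2253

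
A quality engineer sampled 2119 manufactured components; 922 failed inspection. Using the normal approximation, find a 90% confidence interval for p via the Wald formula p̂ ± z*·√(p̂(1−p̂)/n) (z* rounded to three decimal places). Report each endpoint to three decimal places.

With x = 922 successes in n = 2119, p̂ = 0.43511.
SE = √(p̂(1−p̂)/n) = √(0.245789/2119) = 0.010770.
z* = 1.645 at the 90% level.
Margin of error: 1.645 × 0.010770 = 0.01772.
CI: 0.43511 ± 0.01772 = (0.417, 0.453).

(0.417, 0.453)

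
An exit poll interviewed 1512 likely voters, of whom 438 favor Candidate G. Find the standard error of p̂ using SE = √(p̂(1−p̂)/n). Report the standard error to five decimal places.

SE = 0.01167

With x = 438 successes in n = 1512, p̂ = 0.28968.
p̂(1−p̂) = 0.205765.
Dividing by n and taking the root: √0.000136088 = 0.01167.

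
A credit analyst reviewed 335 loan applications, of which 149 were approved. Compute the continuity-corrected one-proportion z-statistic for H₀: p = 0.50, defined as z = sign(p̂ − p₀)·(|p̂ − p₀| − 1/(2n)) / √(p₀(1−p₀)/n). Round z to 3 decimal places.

z = -1.967

The sample proportion is 149/335 = 0.44478. p̂ − p₀ = -0.055224.
1/(2n) = 0.001493.
Corrected numerator: |-0.055224| − 0.001493 = 0.053731.
Under H₀, SE = √(p₀(1−p₀)/n) = √(0.50·0.50/335) = √0.000746269 = 0.027318.
z = (−)0.053731/0.027318 = -1.967.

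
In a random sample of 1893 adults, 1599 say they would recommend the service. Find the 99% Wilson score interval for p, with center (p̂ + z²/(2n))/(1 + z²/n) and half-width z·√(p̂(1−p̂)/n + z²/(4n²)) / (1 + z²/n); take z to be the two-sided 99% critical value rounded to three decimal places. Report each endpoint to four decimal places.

p̂ = 1599/1893 = 0.84469; z = 2.576, so z² = 6.635776.
1 + z²/n = 1.003505.
Center = (0.84469 + 0.001753)/1.003505 = 0.84349.
Radicand: p̂(1−p̂)/n + z²/(4n²) = 0.000069302 + 0.000000463 = 0.000069765.
Half-width = z·√(radicand)/denom = 2.576·0.008353/1.003505 = 0.02144.
Interval: 0.84349 ± 0.02144 → (0.8220, 0.8649).

(0.8220, 0.8649)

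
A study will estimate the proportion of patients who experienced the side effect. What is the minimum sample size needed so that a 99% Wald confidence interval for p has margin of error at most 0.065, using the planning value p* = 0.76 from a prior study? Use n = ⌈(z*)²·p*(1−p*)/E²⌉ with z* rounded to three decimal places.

n = 287

The 99% critical value is z* = 2.576.
p*(1−p*) = 0.1824.
(z*)²·p*(1−p*)/E² = 6.635776·0.1824/0.004225 = 286.477.
⌈286.477⌉ = 287.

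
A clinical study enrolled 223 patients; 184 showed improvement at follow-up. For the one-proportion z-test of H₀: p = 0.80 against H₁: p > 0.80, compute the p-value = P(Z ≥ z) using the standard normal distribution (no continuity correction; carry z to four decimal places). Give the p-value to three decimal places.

p-value = 0.174

Sample proportion p̂ = 184/223 = 0.82511.
SE₀ = √(0.80·0.20/223) = 0.026786.
z = (p̂ − p₀)/SE = (184/223 − 0.80)/0.026786 ≈ 0.9375.
From the standard normal, P(Z ≥ z) = 0.174.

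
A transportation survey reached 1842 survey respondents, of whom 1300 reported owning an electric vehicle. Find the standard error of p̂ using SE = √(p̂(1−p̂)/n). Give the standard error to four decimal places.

SE = 0.0106

p̂ = 1300/1842 = 0.70575.
p̂(1−p̂) = 0.207667.
Dividing by n and taking the root: √0.000112740 = 0.0106.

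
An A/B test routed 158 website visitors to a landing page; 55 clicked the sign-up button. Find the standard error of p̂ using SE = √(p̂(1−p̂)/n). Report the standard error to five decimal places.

SE = 0.03790

Sample proportion p̂ = 55/158 = 0.34810.
p̂(1−p̂) = 0.226926.
Dividing by n and taking the root: √0.001436241 = 0.03790.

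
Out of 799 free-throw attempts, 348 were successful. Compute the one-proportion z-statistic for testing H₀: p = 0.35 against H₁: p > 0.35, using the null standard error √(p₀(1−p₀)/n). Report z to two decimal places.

z = 5.07

Sample proportion p̂ = 348/799 = 0.43554.
Under H₀, SE = √(p₀(1−p₀)/n) = √(0.35·0.65/799) = √0.000284731 = 0.016874.
z = (p̂ − p₀)/SE = (0.43554 − 0.35)/0.016874 = 5.07.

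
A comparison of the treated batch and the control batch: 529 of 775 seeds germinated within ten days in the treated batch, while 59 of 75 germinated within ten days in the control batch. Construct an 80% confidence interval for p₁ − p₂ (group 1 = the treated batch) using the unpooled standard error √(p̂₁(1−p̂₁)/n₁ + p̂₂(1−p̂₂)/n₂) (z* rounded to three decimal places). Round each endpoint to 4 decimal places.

p̂₁ = 0.68258, p̂₂ = 0.78667, so the observed difference is -0.10409.
SE = √(0.000279567 + 0.002237630) = √0.002517197 = 0.050172.
For 80% confidence, z* = 1.282. Margin of error = 0.06432.
CI: -0.10409 ± 0.06432 = (-0.1684, -0.0398).

(-0.1684, -0.0398)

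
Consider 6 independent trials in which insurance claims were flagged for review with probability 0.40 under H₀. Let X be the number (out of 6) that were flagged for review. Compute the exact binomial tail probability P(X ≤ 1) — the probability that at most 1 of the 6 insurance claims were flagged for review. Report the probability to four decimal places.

P = 0.2333

X ~ Binomial(n=6, p=0.40).
P(X ≤ 1) = C(6,0)·0.40^0·0.60^6 + C(6,1)·0.40^1·0.60^5.
= 0.046656 + 0.186624 = 0.2333.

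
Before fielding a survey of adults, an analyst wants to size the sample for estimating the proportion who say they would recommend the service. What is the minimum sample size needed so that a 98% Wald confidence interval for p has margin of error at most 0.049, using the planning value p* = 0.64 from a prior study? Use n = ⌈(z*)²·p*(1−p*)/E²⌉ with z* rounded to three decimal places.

n = 520

The 98% critical value is z* = 2.326.
p*(1−p*) = 0.64·0.36 = 0.2304.
Required n before rounding: 5.410276 × 0.2304 / 0.049² = 519.170.
Rounding up, n = 520.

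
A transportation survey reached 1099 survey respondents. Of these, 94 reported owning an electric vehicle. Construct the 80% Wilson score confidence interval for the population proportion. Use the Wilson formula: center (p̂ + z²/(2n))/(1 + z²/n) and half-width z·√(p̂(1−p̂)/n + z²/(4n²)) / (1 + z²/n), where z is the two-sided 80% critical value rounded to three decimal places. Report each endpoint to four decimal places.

p̂ = 94/1099 = 0.08553; z = 1.282, so z² = 1.643524.
Denominator 1 + z²/n = 1 + 1.643524/1099 = 1.001495.
Center = (0.08553 + 0.000748)/1.001495 = 0.08615.
Radicand: p̂(1−p̂)/n + z²/(4n²) = 0.000071171 + 0.000000340 = 0.000071511.
Half-width = 1.282·√0.000071511/1.001495 = 0.01082.
CI: 0.08615 ± 0.01082 = (0.0753, 0.0970).

(0.0753, 0.0970)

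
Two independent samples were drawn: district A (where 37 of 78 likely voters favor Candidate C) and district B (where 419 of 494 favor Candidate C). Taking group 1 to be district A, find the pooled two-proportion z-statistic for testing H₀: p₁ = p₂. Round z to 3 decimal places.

p̂₁ = 37/78 = 0.47436, p̂₂ = 419/494 = 0.84818.
Pooled p̂ = (37+419)/(78+494) = 456/572 = 0.79720.
Pooled SE = √[0.1616705·0.01484480] ≈ 0.048989.
z = -0.37382/0.048989 = -7.631.

z = -7.631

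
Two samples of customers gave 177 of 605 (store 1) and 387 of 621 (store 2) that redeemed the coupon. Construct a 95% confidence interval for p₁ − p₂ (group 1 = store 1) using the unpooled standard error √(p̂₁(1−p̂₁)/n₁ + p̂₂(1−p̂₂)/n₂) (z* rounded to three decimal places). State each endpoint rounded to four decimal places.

p̂₁ = 177/605 = 0.29256, p̂₂ = 387/621 = 0.62319; p̂₁ − p̂₂ = -0.33063.
Unpooled SE = √(p̂₁(1−p̂₁)/n₁ + p̂₂(1−p̂₂)/n₂) = √(0.000342098 + 0.000378139) = 0.026837.
For 95% confidence, z* = 1.960. Margin of error = 0.05260.
CI: -0.33063 ± 0.05260 = (-0.3832, -0.2780).

(-0.3832, -0.2780)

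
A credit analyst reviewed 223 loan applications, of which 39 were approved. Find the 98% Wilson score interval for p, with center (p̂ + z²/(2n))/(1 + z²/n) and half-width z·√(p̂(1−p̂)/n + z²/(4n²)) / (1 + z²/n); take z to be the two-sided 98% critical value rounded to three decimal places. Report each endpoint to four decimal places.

(0.1236, 0.2416)

Here p̂ = 39/223 = 0.17489 and z = 2.326 (z² = 5.410276).
Denominator 1 + z²/n = 1 + 5.410276/223 = 1.024261.
Adjusted center: (0.17489 + z²/(2n))/1.024261 = 0.18259.
Radicand: p̂(1−p̂)/n + z²/(4n²) = 0.000647095 + 0.000027199 = 0.000674294.
Half-width = z·√(radicand)/denom = 2.326·0.025967/1.024261 = 0.05897.
So the interval runs from 0.1236 to 0.2416.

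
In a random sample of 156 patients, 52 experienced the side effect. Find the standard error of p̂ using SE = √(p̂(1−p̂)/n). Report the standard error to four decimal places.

With x = 52 successes in n = 156, p̂ = 0.33333.
p̂(1−p̂) = 0.33333·0.66667 = 0.222221.
SE = √(0.222221/156) = √0.001424494 = 0.0377.

SE = 0.0377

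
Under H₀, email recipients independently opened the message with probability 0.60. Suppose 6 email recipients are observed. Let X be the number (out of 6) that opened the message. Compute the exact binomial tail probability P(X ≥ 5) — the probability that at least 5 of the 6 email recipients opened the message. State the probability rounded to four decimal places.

X ~ Binomial(n=6, p=0.60).
P(X ≥ 5) = C(6,5)·0.60^5·0.40^1 + C(6,6)·0.60^6·0.40^0.
= 0.186624 + 0.046656 = 0.2333.

P = 0.2333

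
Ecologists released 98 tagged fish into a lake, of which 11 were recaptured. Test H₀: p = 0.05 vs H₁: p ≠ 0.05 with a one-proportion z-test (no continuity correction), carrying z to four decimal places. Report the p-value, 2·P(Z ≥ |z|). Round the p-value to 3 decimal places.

Sample proportion p̂ = 11/98 = 0.11224.
Under H₀, SE = √(p₀(1−p₀)/n) = √(0.05·0.95/98) = √0.000484694 = 0.022016.
Test statistic (full precision, shown to 4 dp): z = (11/98 − 0.05)/SE₀ ≈ 2.8273.
p-value = 2·P(Z ≥ |z|) with z = 2.8273 → 0.005.

p-value = 0.005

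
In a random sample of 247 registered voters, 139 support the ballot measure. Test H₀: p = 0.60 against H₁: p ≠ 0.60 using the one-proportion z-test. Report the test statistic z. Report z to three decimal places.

z = -1.195

With x = 139 successes in n = 247, p̂ = 0.56275.
Under H₀, SE = √(p₀(1−p₀)/n) = √(0.60·0.40/247) = √0.000971660 = 0.031171.
Test statistic: z = -0.03725/0.031171 = -1.195.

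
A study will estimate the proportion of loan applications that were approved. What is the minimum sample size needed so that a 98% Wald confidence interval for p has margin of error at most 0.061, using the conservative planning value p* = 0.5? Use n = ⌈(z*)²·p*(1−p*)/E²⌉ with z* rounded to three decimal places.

The 98% critical value is z* = 2.326.
p*(1−p*) = 0.2500.
Required n before rounding: 5.410276 × 0.2500 / 0.061² = 363.496.
⌈363.496⌉ = 364.

n = 364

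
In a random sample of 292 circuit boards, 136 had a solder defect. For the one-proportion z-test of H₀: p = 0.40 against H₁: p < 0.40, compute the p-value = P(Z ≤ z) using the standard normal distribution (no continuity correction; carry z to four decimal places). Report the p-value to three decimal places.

p-value = 0.989

The sample proportion is 136/292 = 0.46575.
Under H₀, SE = √(p₀(1−p₀)/n) = √(0.40·0.60/292) = √0.000821918 = 0.028669.
Test statistic (full precision, shown to 4 dp): z = (136/292 − 0.40)/SE₀ ≈ 2.2935.
p-value = P(Z ≤ z) with z = 2.2935 → 0.989.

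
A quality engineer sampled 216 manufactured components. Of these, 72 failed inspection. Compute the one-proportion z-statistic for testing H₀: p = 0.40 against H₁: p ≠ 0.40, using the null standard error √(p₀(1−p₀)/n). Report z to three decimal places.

Sample proportion p̂ = 72/216 = 0.33333.
SE₀ = √(0.40·0.60/216) = 0.033333.
z = (p̂ − p₀)/SE = (0.33333 − 0.40)/0.033333 = -2.000.

z = -2.000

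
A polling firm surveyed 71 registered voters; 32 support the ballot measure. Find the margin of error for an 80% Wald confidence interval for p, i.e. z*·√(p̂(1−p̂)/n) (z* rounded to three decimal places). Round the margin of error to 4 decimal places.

The sample proportion is 32/71 = 0.45070.
Standard error of p̂: √(0.247570/71) = √0.003486900 = 0.059050.
For 80% confidence, z* = 1.282.
So ME = 0.0757.

ME = 0.0757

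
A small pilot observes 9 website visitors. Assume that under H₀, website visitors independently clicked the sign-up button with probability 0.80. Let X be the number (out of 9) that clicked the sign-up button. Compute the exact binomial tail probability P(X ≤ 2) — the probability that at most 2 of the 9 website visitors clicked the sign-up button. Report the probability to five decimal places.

X is binomial with n = 9 and p = 0.80.
P(X ≤ 2) = C(9,0)·0.80^0·0.20^9 + C(9,1)·0.80^1·0.20^8 + C(9,2)·0.80^2·0.20^7.
= 0.000001 + 0.000018 + 0.000295 = 0.00031.

P = 0.00031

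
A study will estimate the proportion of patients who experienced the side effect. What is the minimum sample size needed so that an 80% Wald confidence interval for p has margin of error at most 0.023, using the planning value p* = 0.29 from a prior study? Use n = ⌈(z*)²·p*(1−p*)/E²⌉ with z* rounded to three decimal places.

For 80% confidence, z* = 1.282.
p*(1−p*) = 0.29·0.71 = 0.2059.
Required n before rounding: 1.643524 × 0.2059 / 0.023² = 639.701.
Rounding up, n = 640.

n = 640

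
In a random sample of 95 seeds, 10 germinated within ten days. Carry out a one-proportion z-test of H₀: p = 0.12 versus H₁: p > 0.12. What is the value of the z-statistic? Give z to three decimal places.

z = -0.442

With x = 10 successes in n = 95, p̂ = 0.10526.
Null standard error: √(0.12·0.88/95) = √0.001111579 = 0.033340.
z = (p̂ − p₀)/SE = (0.10526 − 0.12)/0.033340 = -0.442.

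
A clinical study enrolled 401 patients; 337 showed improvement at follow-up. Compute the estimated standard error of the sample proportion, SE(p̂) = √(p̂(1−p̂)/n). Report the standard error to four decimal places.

SE = 0.0183

The sample proportion is 337/401 = 0.84040.
p̂(1−p̂) = 0.84040·0.15960 = 0.134128.
SE = √(0.134128/401) = 0.0183.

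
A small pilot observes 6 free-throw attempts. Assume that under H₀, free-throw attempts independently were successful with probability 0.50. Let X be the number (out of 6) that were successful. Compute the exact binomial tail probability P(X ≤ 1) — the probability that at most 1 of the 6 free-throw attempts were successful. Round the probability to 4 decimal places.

P = 0.1094

X ~ Binomial(n=6, p=0.50).
P(X ≤ 1) = C(6,0)·0.50^0·0.50^6 + C(6,1)·0.50^1·0.50^5.
= 0.015625 + 0.093750 = 0.1094.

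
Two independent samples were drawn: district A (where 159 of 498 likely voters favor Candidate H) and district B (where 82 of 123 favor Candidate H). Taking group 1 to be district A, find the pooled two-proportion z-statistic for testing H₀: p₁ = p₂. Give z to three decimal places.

z = -7.080

Sample proportions: p̂₁ = 159/498 = 0.31928 and p̂₂ = 82/123 = 0.66667.
Pooled p̂ = (159+82)/(498+123) = 241/621 = 0.38808.
Pooled SE = √[0.2374747·0.01013811] ≈ 0.049067.
z = -0.34739/0.049067 = -7.080.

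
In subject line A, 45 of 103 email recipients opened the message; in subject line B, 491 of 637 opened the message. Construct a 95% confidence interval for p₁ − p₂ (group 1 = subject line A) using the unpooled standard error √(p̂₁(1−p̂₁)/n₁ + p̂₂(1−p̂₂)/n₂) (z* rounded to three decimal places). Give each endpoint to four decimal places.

(-0.4351, -0.2327)

p̂₁ = 45/103 = 0.43689, p̂₂ = 491/637 = 0.77080; p̂₁ − p̂₂ = -0.33391.
SE = √(0.002388520 + 0.000277342) = √0.002665862 = 0.051632.
For 95% confidence, z* = 1.960. Margin = 1.960·0.051632 = 0.10120.
CI: -0.33391 ± 0.10120 = (-0.4351, -0.2327).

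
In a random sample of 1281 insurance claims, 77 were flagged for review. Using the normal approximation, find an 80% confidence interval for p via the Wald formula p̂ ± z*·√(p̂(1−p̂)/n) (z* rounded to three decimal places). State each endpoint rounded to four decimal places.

(0.0516, 0.0686)

p̂ = 77/1281 = 0.06011.
SE(p̂) = √(0.06011·0.93989/1281) = 0.006641.
For 80% confidence, z* = 1.282.
Margin = 1.282·0.006641 = 0.00851.
CI: 0.06011 ± 0.00851 = (0.0516, 0.0686).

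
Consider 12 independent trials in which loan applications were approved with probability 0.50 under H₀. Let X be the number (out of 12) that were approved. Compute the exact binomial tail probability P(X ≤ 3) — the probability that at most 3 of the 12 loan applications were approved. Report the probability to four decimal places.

P = 0.0730

X ~ Binomial(n=12, p=0.50).
P(X ≤ 3) = C(12,0)·0.50^0·0.50^12 + C(12,1)·0.50^1·0.50^11 + C(12,2)·0.50^2·0.50^10 + C(12,3)·0.50^3·0.50^9.
= 0.000244 + 0.002930 + 0.016113 + 0.053711 = 0.0730.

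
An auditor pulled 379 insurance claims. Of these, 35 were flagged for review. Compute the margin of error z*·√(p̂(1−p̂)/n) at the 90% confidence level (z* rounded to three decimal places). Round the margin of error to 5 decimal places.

The sample proportion is 35/379 = 0.09235.
SE = √(p̂(1−p̂)/n) = √(0.083820/379) = 0.014871.
For 90% confidence, z* = 1.645.
ME = 1.645·0.014871 = 0.02446.

ME = 0.02446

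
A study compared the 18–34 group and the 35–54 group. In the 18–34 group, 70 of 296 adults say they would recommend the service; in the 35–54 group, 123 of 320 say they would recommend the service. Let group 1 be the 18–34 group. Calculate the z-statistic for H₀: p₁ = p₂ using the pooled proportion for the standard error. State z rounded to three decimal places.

z = -3.954

Sample proportions: p̂₁ = 70/296 = 0.23649 and p̂₂ = 123/320 = 0.38438.
Pooled p̂ = (70+123)/(296+320) = 193/616 = 0.31331.
SE = √[p̂(1−p̂)(1/n₁+1/n₂)] = √[0.31331·0.68669·(1/296+1/320)] ≈ 0.037406.
z = (p̂₁ − p̂₂)/SE = (0.23649 − 0.38438)/0.037406 = -0.14789/0.037406 = -3.954.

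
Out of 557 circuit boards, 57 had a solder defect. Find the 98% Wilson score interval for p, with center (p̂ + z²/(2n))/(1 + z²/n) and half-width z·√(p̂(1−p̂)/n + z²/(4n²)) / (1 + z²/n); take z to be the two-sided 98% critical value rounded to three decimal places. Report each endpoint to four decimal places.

Here p̂ = 57/557 = 0.10233 and z = 2.326 (z² = 5.410276).
1 + z²/n = 1.009713.
Center = (0.10233 + 0.004857)/1.009713 = 0.10616.
Radicand: p̂(1−p̂)/n + z²/(4n²) = 0.000164922 + 0.000004360 = 0.000169282.
Half-width = z·√(radicand)/denom = 2.326·0.013011/1.009713 = 0.02997.
CI: 0.10616 ± 0.02997 = (0.0762, 0.1361).

(0.0762, 0.1361)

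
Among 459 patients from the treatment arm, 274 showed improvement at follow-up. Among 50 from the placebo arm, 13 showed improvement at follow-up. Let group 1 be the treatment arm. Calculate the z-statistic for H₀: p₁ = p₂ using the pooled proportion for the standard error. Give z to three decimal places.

z = 4.562

p̂₁ = 274/459 = 0.59695, p̂₂ = 13/50 = 0.26000.
Pooled p̂ = (274+13)/(459+50) = 287/509 = 0.56385.
Pooled SE = √[0.2459231·0.02217865] ≈ 0.073853.
z = (p̂₁ − p̂₂)/SE = (0.59695 − 0.26000)/0.073853 = 0.33695/0.073853 = 4.562.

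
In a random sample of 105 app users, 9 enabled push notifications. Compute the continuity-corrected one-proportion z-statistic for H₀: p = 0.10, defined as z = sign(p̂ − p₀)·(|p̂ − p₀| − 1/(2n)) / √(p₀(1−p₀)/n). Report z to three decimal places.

p̂ = 9/105 = 0.08571. p̂ − p₀ = -0.014286.
1/(2n) = 0.004762.
Corrected numerator: |-0.014286| − 0.004762 = 0.009524.
Under H₀, SE = √(p₀(1−p₀)/n) = √(0.10·0.90/105) = √0.000857143 = 0.029277.
z = (−)0.009524/0.029277 = -0.325.

z = -0.325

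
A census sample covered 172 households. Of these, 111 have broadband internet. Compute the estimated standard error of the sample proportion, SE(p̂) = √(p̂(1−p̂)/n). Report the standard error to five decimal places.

SE = 0.03648

Sample proportion p̂ = 111/172 = 0.64535.
p̂(1−p̂) = 0.64535·0.35465 = 0.228873.
SE = √(0.228873/172) = 0.03648.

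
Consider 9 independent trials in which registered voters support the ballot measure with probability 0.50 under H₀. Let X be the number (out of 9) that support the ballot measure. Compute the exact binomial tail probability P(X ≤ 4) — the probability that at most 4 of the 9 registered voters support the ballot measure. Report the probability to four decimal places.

P = 0.5000

X is binomial with n = 9 and p = 0.50.
P(X ≤ 4) = Σ_{j=0}^{4} C(9,j)·0.50^j·0.50^{9−j}.
= 0.001953 + 0.017578 + 0.070312 + 0.164062 + 0.246094 = 0.5000.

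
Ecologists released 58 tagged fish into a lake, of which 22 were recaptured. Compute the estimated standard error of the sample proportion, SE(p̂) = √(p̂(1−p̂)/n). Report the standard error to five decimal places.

SE = 0.06371

p̂ = 22/58 = 0.37931.
p̂(1−p̂) = 0.37931·0.62069 = 0.235434.
SE = √(0.235434/58) = 0.06371.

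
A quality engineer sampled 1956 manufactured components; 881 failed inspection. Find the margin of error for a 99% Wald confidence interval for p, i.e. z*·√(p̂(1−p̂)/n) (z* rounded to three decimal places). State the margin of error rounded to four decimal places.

Sample proportion p̂ = 881/1956 = 0.45041.
SE = √(p̂(1−p̂)/n) = √(0.247541/1956) = 0.011250.
z* = 2.576 at the 99% level.
ME = 2.576·0.011250 = 0.0290.

ME = 0.0290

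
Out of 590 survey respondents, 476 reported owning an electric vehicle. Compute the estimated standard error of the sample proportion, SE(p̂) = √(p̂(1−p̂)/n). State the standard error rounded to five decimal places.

Sample proportion p̂ = 476/590 = 0.80678.
p̂(1−p̂) = 0.155886.
SE = √(0.155886/590) = √0.000264214 = 0.01625.

SE = 0.01625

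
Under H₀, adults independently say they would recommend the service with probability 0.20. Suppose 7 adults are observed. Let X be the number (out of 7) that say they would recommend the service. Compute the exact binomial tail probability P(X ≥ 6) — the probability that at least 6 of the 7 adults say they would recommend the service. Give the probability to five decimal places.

P = 0.00037

X is binomial with n = 7 and p = 0.20.
P(X ≥ 6) = C(7,6)·0.20^6·0.80^1 + C(7,7)·0.20^7·0.80^0.
= 0.000358 + 0.000013 = 0.00037.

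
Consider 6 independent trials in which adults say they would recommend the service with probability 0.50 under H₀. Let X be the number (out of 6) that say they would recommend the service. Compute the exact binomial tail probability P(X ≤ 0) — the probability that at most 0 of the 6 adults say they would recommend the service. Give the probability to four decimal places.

X ~ Binomial(n=6, p=0.50).
P(X ≤ 0) = C(6,0)·0.50^0·0.50^6.
= 0.015625 = 0.0156.

P = 0.0156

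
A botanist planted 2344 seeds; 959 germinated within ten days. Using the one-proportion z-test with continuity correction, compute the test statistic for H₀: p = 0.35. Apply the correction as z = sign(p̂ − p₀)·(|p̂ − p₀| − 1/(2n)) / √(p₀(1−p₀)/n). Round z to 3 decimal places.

z = 5.980

With x = 959 successes in n = 2344, p̂ = 0.40913. p̂ − p₀ = 0.059130.
Continuity correction 1/(2n) = 1/4688 = 0.000213.
Corrected numerator: |0.059130| − 0.000213 = 0.058917.
Null standard error: √(0.35·0.65/2344) = √0.000097056 = 0.009852.
z = +0.058917/0.009852 = 5.980.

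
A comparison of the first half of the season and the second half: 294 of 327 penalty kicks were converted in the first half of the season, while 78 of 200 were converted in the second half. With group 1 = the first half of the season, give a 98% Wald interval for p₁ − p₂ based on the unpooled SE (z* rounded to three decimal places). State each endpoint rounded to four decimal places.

(0.4200, 0.5982)

p̂₁ = 0.89908, p̂₂ = 0.39000, so the observed difference is 0.50908.
Unpooled SE = √(p̂₁(1−p̂₁)/n₁ + p̂₂(1−p̂₂)/n₂) = √(0.000277471 + 0.001189500) = 0.038301.
z* = 2.326 at the 98% level. Margin = 2.326·0.038301 = 0.08909.
So the interval runs from 0.4200 to 0.5982.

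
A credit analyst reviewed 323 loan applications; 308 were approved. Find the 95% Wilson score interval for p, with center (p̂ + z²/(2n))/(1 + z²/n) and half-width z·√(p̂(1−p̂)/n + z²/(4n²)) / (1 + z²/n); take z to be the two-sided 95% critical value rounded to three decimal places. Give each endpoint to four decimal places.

(0.9248, 0.9717)

Here p̂ = 308/323 = 0.95356 and z = 1.960 (z² = 3.841600).
1 + z²/n = 1.011893.
Adjusted center: (0.95356 + z²/(2n))/1.011893 = 0.94823.
Radicand: p̂(1−p̂)/n + z²/(4n²) = 0.000137099 + 0.000009205 = 0.000146304.
Half-width = 1.960·√0.000146304/1.011893 = 0.02343.
Interval: 0.94823 ± 0.02343 → (0.9248, 0.9717).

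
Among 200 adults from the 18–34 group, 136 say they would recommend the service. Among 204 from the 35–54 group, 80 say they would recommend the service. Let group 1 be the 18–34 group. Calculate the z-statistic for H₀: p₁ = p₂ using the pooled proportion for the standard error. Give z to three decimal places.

Sample proportions: p̂₁ = 136/200 = 0.68000 and p̂₂ = 80/204 = 0.39216.
Pooling: p̂ = 216/404 = 0.53465.
Pooled SE = √[0.2487991·0.00990196] ≈ 0.049635.
z = 0.28784/0.049635 = 5.799.

z = 5.799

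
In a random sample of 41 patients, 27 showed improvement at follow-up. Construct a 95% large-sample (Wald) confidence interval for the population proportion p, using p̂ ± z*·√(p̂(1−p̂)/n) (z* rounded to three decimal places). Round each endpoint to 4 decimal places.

(0.5134, 0.8037)

p̂ = 27/41 = 0.65854.
Standard error of p̂: √(0.224866/41) = √0.005484540 = 0.074058.
z* = 1.960 at the 95% level.
Margin of error: 1.960 × 0.074058 = 0.14515.
CI: 0.65854 ± 0.14515 = (0.5134, 0.8037).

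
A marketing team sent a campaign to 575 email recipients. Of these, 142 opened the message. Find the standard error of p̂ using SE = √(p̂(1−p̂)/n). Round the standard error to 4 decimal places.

The sample proportion is 142/575 = 0.24696.
p̂(1−p̂) = 0.185971.
SE = √(0.185971/575) = 0.0180.

SE = 0.0180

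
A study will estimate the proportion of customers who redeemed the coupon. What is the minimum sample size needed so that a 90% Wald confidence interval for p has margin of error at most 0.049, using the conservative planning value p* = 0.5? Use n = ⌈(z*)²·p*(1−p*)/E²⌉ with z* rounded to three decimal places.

z* = 1.645 at the 90% level.
p*(1−p*) = 0.50·0.50 = 0.2500.
Required n before rounding: 2.706025 × 0.2500 / 0.049² = 281.760.
⌈281.760⌉ = 282.

n = 282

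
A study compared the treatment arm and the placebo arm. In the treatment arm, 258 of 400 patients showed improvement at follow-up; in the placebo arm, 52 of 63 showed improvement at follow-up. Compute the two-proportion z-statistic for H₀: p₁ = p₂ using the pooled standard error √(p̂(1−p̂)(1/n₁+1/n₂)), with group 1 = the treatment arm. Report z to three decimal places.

z = -2.829

Sample proportions: p̂₁ = 258/400 = 0.64500 and p̂₂ = 52/63 = 0.82540.
Pooling: p̂ = 310/463 = 0.66955.
SE = √[p̂(1−p̂)(1/n₁+1/n₂)] = √[0.66955·0.33045·(1/400+1/63)] ≈ 0.063758.
z = (p̂₁ − p̂₂)/SE = (0.64500 − 0.82540)/0.063758 = -0.18040/0.063758 = -2.829.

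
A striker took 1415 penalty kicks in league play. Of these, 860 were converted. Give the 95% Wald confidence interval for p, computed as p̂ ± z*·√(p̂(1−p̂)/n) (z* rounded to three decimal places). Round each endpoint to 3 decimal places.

With x = 860 successes in n = 1415, p̂ = 0.60777.
SE(p̂) = √(0.60777·0.39223/1415) = 0.012980.
z* = 1.960 at the 95% level.
Margin of error: 1.960 × 0.012980 = 0.02544.
So the interval runs from 0.582 to 0.633.

(0.582, 0.633)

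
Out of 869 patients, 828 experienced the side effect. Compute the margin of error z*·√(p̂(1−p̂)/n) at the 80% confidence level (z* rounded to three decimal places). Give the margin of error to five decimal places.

With x = 828 successes in n = 869, p̂ = 0.95282.
SE(p̂) = √(0.95282·0.04718/869) = 0.007192.
The 80% critical value is z* = 1.282.
So ME = 0.00922.

ME = 0.00922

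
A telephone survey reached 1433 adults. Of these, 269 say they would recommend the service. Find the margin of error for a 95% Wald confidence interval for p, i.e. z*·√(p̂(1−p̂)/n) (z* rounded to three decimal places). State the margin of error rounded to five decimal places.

The sample proportion is 269/1433 = 0.18772.
Standard error of p̂: √(0.152480/1433) = √0.000106406 = 0.010315.
z* = 1.960 at the 95% level.
Margin of error = z*·SE = 1.960 × 0.010315 = 0.02022.

ME = 0.02022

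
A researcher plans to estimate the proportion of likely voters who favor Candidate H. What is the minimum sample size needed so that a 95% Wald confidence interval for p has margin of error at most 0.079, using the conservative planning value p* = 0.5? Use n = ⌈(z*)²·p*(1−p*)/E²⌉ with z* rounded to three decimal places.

z* = 1.960 at the 95% level.
p*(1−p*) = 0.50·0.50 = 0.2500.
Required n before rounding: 3.841600 × 0.2500 / 0.079² = 153.886.
Rounding up, n = 154.

n = 154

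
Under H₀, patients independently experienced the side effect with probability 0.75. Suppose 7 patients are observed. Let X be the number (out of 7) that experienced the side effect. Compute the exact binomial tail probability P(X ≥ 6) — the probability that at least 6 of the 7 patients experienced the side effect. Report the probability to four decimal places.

P = 0.4449

X ~ Binomial(n=7, p=0.75).
P(X ≥ 6) = C(7,6)·0.75^6·0.25^1 + C(7,7)·0.75^7·0.25^0.
= 0.311462 + 0.133484 = 0.4449.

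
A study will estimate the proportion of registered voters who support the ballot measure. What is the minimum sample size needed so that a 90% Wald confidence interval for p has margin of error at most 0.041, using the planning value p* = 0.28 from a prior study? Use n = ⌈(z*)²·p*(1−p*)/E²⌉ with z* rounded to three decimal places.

n = 325

For 90% confidence, z* = 1.645.
p*(1−p*) = 0.28·0.72 = 0.2016.
(z*)²·p*(1−p*)/E² = 2.706025·0.2016/0.001681 = 324.530.
Rounding up, n = 325.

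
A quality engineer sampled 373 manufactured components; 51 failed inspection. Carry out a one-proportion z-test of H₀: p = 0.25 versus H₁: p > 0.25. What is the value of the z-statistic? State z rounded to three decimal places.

p̂ = 51/373 = 0.13673.
Null standard error: √(0.25·0.75/373) = √0.000502681 = 0.022421.
Test statistic: z = -0.11327/0.022421 = -5.052.

z = -5.052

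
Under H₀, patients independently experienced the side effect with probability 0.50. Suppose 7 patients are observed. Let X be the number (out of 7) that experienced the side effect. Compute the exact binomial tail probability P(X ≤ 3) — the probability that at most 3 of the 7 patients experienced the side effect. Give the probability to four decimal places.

P = 0.5000

X is binomial with n = 7 and p = 0.50.
P(X ≤ 3) = C(7,0)·0.50^0·0.50^7 + C(7,1)·0.50^1·0.50^6 + C(7,2)·0.50^2·0.50^5 + C(7,3)·0.50^3·0.50^4.
= 0.007812 + 0.054688 + 0.164062 + 0.273438 = 0.5000.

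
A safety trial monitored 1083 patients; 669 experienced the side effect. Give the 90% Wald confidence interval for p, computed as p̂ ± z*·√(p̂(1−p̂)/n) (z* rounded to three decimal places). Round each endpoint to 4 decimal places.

(0.5934, 0.6420)

Sample proportion p̂ = 669/1083 = 0.61773.
Standard error of p̂: √(0.236140/1083) = √0.000218042 = 0.014766.
z* = 1.645 at the 90% level.
Margin of error: 1.645 × 0.014766 = 0.02429.
CI: 0.61773 ± 0.02429 = (0.5934, 0.6420).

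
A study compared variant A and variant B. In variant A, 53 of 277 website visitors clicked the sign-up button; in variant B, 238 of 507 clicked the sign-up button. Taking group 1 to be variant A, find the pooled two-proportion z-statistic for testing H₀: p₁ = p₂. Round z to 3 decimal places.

z = -7.704

Sample proportions: p̂₁ = 53/277 = 0.19134 and p̂₂ = 238/507 = 0.46943.
Pooled p̂ = (53+238)/(277+507) = 291/784 = 0.37117.
Pooled SE = √[0.2334037·0.00558249] ≈ 0.036097.
z = -0.27809/0.036097 = -7.704.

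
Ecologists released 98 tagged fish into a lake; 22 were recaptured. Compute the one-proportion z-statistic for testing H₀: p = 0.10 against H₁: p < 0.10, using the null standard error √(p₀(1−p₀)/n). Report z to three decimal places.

z = 4.108

p̂ = 22/98 = 0.22449.
Under H₀, SE = √(p₀(1−p₀)/n) = √(0.10·0.90/98) = √0.000918367 = 0.030305.
Test statistic: z = 0.12449/0.030305 = 4.108.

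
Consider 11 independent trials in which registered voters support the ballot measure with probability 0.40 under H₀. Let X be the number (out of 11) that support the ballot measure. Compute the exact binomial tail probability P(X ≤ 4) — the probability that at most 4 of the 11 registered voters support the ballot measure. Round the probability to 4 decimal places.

P = 0.5328

X ~ Binomial(n=11, p=0.40).
P(X ≤ 4) = Σ_{j=0}^{4} C(11,j)·0.40^j·0.60^{11−j}.
= 0.003628 + 0.026605 + 0.088684 + 0.177367 + 0.236490 = 0.5328.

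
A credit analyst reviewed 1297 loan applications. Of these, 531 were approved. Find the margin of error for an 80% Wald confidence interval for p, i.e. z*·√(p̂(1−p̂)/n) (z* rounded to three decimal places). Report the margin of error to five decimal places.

ME = 0.01750

Sample proportion p̂ = 531/1297 = 0.40941.
SE(p̂) = √(0.40941·0.59059/1297) = 0.013654.
z* = 1.282 at the 80% level.
Margin of error = z*·SE = 1.282 × 0.013654 = 0.01750.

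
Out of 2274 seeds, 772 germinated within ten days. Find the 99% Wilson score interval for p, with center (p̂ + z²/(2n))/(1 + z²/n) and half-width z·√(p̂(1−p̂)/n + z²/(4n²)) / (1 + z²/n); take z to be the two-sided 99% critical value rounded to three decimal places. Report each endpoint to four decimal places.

Here p̂ = 772/2274 = 0.33949 and z = 2.576 (z² = 6.635776).
1 + z²/n = 1.002918.
Center = (0.33949 + 0.001459)/1.002918 = 0.33996.
Radicand: p̂(1−p̂)/n + z²/(4n²) = 0.000098609 + 0.000000321 = 0.000098930.
Half-width = z·√(radicand)/denom = 2.576·0.009946/1.002918 = 0.02555.
So the interval runs from 0.3144 to 0.3655.

(0.3144, 0.3655)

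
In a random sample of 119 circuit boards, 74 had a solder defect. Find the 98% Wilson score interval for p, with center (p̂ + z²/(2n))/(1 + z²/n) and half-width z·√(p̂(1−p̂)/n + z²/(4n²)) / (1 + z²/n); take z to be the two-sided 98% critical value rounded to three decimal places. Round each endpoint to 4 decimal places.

Here p̂ = 74/119 = 0.62185 and z = 2.326 (z² = 5.410276).
1 + z²/n = 1.045465.
Adjusted center: (0.62185 + z²/(2n))/1.045465 = 0.61655.
Radicand: p̂(1−p̂)/n + z²/(4n²) = 0.001976075 + 0.000095514 = 0.002071589.
Half-width = 2.326·√0.002071589/1.045465 = 0.10126.
Interval: 0.61655 ± 0.10126 → (0.5153, 0.7178).

(0.5153, 0.7178)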